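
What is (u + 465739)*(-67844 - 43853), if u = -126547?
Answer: -37886728824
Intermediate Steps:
(u + 465739)*(-67844 - 43853) = (-126547 + 465739)*(-67844 - 43853) = 339192*(-111697) = -37886728824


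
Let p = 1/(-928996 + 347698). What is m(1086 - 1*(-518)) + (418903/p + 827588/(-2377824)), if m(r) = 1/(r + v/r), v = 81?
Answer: -372438367866659255944193/1529474059032 ≈ -2.4351e+11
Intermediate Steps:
m(r) = 1/(r + 81/r)
p = -1/581298 (p = 1/(-581298) = -1/581298 ≈ -1.7203e-6)
m(1086 - 1*(-518)) + (418903/p + 827588/(-2377824)) = (1086 - 1*(-518))/(81 + (1086 - 1*(-518))²) + (418903/(-1/581298) + 827588/(-2377824)) = (1086 + 518)/(81 + (1086 + 518)²) + (418903*(-581298) + 827588*(-1/2377824)) = 1604/(81 + 1604²) + (-243507476094 - 206897/594456) = 1604/(81 + 2572816) - 144754480209141761/594456 = 1604/2572897 - 144754480209141761/594456 = -372438367866659255944193/1529474059032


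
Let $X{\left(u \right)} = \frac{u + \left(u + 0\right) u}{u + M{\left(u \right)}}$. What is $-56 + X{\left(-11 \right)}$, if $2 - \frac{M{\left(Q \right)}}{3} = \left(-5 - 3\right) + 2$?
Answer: $- \frac{618}{13} \approx -47.538$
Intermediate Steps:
$M{\left(Q \right)} = 24$ ($M{\left(Q \right)} = 6 - 3 \left(\left(-5 - 3\right) + 2\right) = 6 - 3 \left(-8 + 2\right) = 6 - -18 = 6 + 18 = 24$)
$X{\left(u \right)} = \frac{u + u^{2}}{24 + u}$ ($X{\left(u \right)} = \frac{u + \left(u + 0\right) u}{u + 24} = \frac{u + u u}{24 + u} = \frac{u + u^{2}}{24 + u}$)
$-56 + X{\left(-11 \right)} = -56 - \frac{11 \left(1 - 11\right)}{24 - 11} = -56 - 11 \cdot \frac{1}{13} \left(-10\right) = -56 - \frac{11}{13} \left(-10\right) = -56 + \frac{110}{13} = - \frac{618}{13}$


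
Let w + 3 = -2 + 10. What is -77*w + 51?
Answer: -334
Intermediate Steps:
w = 5 (w = -3 + (-2 + 10) = -3 + 8 = 5)
-77*w + 51 = -77*5 + 51 = -385 + 51 = -334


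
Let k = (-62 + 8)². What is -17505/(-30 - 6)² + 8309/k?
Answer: -124309/11664 ≈ -10.657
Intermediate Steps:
k = 2916 (k = (-54)² = 2916)
-17505/(-30 - 6)² + 8309/k = -17505/(-30 - 6)² + 8309/2916 = -17505/((-36)²) + 8309*(1/2916) = -17505/1296 + 8309/2916 = -17505*1/1296 + 8309/2916 = -1945/144 + 8309/2916 = -124309/11664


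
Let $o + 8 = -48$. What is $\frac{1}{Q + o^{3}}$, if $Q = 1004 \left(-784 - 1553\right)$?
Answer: $- \frac{1}{2521964} \approx -3.9652 \cdot 10^{-7}$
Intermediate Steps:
$o = -56$ ($o = -8 - 48 = -56$)
$Q = -2346348$ ($Q = 1004 \left(-2337\right) = -2346348$)
$\frac{1}{Q + o^{3}} = \frac{1}{-2346348 + \left(-56\right)^{3}} = \frac{1}{-2346348 - 175616} = \frac{1}{-2521964} = - \frac{1}{2521964}$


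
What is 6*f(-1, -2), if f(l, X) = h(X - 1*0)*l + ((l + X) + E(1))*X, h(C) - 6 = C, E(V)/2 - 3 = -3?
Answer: 12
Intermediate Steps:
E(V) = 0 (E(V) = 6 + 2*(-3) = 6 - 6 = 0)
h(C) = 6 + C
f(l, X) = X*(X + l) + l*(6 + X) (f(l, X) = (6 + (X - 1*0))*l + ((l + X) + 0)*X = (6 + (X + 0))*l + ((X + l) + 0)*X = (6 + X)*l + (X + l)*X = l*(6 + X) + X*(X + l) = X*(X + l) + l*(6 + X))
6*f(-1, -2) = 6*((-2)² - 2*(-1) - (6 - 2)) = 6*(4 + 2 - 1*4) = 6*(4 + 2 - 4) = 6*2 = 12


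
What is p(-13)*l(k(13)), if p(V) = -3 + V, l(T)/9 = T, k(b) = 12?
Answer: -1728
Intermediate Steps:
l(T) = 9*T
p(-13)*l(k(13)) = (-3 - 13)*(9*12) = -16*108 = -1728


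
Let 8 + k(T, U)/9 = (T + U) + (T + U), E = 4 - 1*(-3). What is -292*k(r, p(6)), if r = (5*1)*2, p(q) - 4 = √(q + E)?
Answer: -52560 - 5256*√13 ≈ -71511.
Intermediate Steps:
E = 7 (E = 4 + 3 = 7)
p(q) = 4 + √(7 + q) (p(q) = 4 + √(q + 7) = 4 + √(7 + q))
r = 10 (r = 5*2 = 10)
k(T, U) = -72 + 18*T + 18*U (k(T, U) = -72 + 9*((T + U) + (T + U)) = -72 + 9*(2*T + 2*U) = -72 + (18*T + 18*U) = -72 + 18*T + 18*U)
-292*k(r, p(6)) = -292*(-72 + 18*10 + 18*(4 + √(7 + 6))) = -292*(-72 + 180 + 18*(4 + √13)) = -292*(-72 + 180 + (72 + 18*√13)) = -292*(180 + 18*√13) = -52560 - 5256*√13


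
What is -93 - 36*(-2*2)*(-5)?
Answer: -813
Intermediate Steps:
-93 - 36*(-2*2)*(-5) = -93 - (-144)*(-5) = -93 - 36*20 = -93 - 720 = -813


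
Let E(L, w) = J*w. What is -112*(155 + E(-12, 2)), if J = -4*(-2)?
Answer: -19152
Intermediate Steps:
J = 8
E(L, w) = 8*w
-112*(155 + E(-12, 2)) = -112*(155 + 8*2) = -112*(155 + 16) = -112*171 = -19152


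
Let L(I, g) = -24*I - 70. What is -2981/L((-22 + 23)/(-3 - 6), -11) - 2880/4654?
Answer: 20519481/470054 ≈ 43.653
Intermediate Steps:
L(I, g) = -70 - 24*I
-2981/L((-22 + 23)/(-3 - 6), -11) - 2880/4654 = -2981/(-70 - 24*(-22 + 23)/(-3 - 6)) - 2880/4654 = -2981/(-70 - 24/(-9)) - 2880*1/4654 = -2981/(-70 - 24*(-1)/9) - 1440/2327 = -2981/(-70 - 24*(-⅑)) - 1440/2327 = -2981/(-70 + 8/3) - 1440/2327 = -2981/(-202/3) - 1440/2327 = -2981*(-3/202) - 1440/2327 = 8943/202 - 1440/2327 = 20519481/470054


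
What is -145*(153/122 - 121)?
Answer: 2118305/122 ≈ 17363.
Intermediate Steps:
-145*(153/122 - 121) = -145*(-14609/122) = 2118305/122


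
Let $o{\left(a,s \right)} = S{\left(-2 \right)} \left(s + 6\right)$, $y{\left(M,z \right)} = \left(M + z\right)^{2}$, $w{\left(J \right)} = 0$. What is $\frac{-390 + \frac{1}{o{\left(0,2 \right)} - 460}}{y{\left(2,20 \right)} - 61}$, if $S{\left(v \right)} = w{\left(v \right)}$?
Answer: $- \frac{179401}{194580} \approx -0.92199$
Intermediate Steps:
$S{\left(v \right)} = 0$
$o{\left(a,s \right)} = 0$ ($o{\left(a,s \right)} = 0 \left(s + 6\right) = 0 \left(6 + s\right) = 0$)
$\frac{-390 + \frac{1}{o{\left(0,2 \right)} - 460}}{y{\left(2,20 \right)} - 61} = \frac{-390 + \frac{1}{0 - 460}}{\left(2 + 20\right)^{2} - 61} = \frac{-390 + \frac{1}{-460}}{22^{2} + \left(-104 + 43\right)} = \frac{-390 - \frac{1}{460}}{484 - 61} = - \frac{179401}{460 \cdot 423} = \left(- \frac{179401}{460}\right) \frac{1}{423} = - \frac{179401}{194580}$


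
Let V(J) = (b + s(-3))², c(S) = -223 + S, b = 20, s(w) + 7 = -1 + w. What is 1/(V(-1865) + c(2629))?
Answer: 1/2487 ≈ 0.00040209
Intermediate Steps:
s(w) = -8 + w (s(w) = -7 + (-1 + w) = -8 + w)
V(J) = 81 (V(J) = (20 + (-8 - 3))² = (20 - 11)² = 9² = 81)
1/(V(-1865) + c(2629)) = 1/(81 + (-223 + 2629)) = 1/(81 + 2406) = 1/2487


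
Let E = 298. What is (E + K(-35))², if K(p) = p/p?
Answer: 89401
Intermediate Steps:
K(p) = 1
(E + K(-35))² = (298 + 1)² = 299² = 89401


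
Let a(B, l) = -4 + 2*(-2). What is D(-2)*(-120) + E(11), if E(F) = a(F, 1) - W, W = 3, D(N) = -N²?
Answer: 469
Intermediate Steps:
a(B, l) = -8 (a(B, l) = -4 - 4 = -8)
E(F) = -11 (E(F) = -8 - 1*3 = -8 - 3 = -11)
D(-2)*(-120) + E(11) = -1*(-2)²*(-120) - 11 = -1*4*(-120) - 11 = -4*(-120) - 11 = 480 - 11 = 469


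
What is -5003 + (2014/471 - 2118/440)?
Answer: -518466569/103620 ≈ -5003.5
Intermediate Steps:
-5003 + (2014/471 - 2118/440) = -5003 + (2014*(1/471) - 2118*1/440) = -5003 + (2014/471 - 1059/220) = -5003 - 55709/103620 = -518466569/103620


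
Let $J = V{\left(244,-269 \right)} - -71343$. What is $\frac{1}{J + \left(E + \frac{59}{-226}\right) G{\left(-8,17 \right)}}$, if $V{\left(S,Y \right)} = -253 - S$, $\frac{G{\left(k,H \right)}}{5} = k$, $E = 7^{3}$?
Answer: $\frac{113}{6456418} \approx 1.7502 \cdot 10^{-5}$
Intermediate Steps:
$E = 343$
$G{\left(k,H \right)} = 5 k$
$J = 70846$ ($J = \left(-253 - 244\right) - -71343 = \left(-253 - 244\right) + 71343 = -497 + 71343 = 70846$)
$\frac{1}{J + \left(E + \frac{59}{-226}\right) G{\left(-8,17 \right)}} = \frac{1}{70846 + \left(343 + \frac{59}{-226}\right) 5 \left(-8\right)} = \frac{1}{70846 + \left(343 + 59 \left(- \frac{1}{226}\right)\right) \left(-40\right)} = \frac{1}{70846 + \left(343 - \frac{59}{226}\right) \left(-40\right)} = \frac{1}{70846 + \frac{77459}{226} \left(-40\right)} = \frac{1}{70846 - \frac{1549180}{113}} = \frac{1}{\frac{6456418}{113}} = \frac{113}{6456418}$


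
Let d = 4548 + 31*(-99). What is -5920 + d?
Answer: -4441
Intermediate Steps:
d = 1479 (d = 4548 - 3069 = 1479)
-5920 + d = -5920 + 1479 = -4441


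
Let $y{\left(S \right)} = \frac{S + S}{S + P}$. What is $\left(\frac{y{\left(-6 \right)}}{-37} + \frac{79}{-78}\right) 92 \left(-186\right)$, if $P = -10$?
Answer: $\frac{8503238}{481} \approx 17678.0$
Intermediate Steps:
$y{\left(S \right)} = \frac{2 S}{-10 + S}$ ($y{\left(S \right)} = \frac{S + S}{S - 10} = \frac{2 S}{-10 + S}$)
$\left(\frac{y{\left(-6 \right)}}{-37} + \frac{79}{-78}\right) 92 \left(-186\right) = \left(\frac{2 \left(-6\right) \frac{1}{-10 - 6}}{-37} + \frac{79}{-78}\right) 92 \left(-186\right) = \left(2 \left(-6\right) \frac{1}{-16} \left(- \frac{1}{37}\right) + 79 \left(- \frac{1}{78}\right)\right) 92 \left(-186\right) = \left(2 \left(-6\right) \left(- \frac{1}{16}\right) \left(- \frac{1}{37}\right) - \frac{79}{78}\right) 92 \left(-186\right) = \left(\frac{3}{4} \left(- \frac{1}{37}\right) - \frac{79}{78}\right) 92 \left(-186\right) = \left(- \frac{3}{148} - \frac{79}{78}\right) 92 \left(-186\right) = \left(- \frac{5963}{5772}\right) 92 \left(-186\right) = \left(- \frac{137149}{1443}\right) \left(-186\right) = \frac{8503238}{481}$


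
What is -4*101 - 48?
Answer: -452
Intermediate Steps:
-4*101 - 48 = -404 - 48 = -452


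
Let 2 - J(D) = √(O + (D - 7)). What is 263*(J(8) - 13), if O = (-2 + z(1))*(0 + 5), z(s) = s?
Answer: -2893 - 526*I ≈ -2893.0 - 526.0*I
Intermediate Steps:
O = -5 (O = (-2 + 1)*(0 + 5) = -1*5 = -5)
J(D) = 2 - √(-12 + D) (J(D) = 2 - √(-5 + (D - 7)) = 2 - √(-5 + (-7 + D)) = 2 - √(-12 + D))
263*(J(8) - 13) = 263*((2 - √(-12 + 8)) - 13) = 263*((2 - √(-4)) - 13) = 263*((2 - 2*I) - 13) = 263*(-11 - 2*I) = -2893 - 526*I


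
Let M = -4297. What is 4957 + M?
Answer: 660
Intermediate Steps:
4957 + M = 4957 - 4297 = 660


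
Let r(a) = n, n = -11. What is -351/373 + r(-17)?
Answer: -4454/373 ≈ -11.941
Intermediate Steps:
r(a) = -11
-351/373 + r(-17) = -351/373 - 11 = -4454/373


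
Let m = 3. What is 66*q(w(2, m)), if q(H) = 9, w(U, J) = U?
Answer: 594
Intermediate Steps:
66*q(w(2, m)) = 66*9 = 594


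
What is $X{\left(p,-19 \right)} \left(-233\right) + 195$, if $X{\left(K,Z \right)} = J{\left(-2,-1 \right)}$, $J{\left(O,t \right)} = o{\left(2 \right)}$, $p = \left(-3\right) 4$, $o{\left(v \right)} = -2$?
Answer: $661$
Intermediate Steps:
$p = -12$
$J{\left(O,t \right)} = -2$
$X{\left(K,Z \right)} = -2$
$X{\left(p,-19 \right)} \left(-233\right) + 195 = \left(-2\right) \left(-233\right) + 195 = 466 + 195 = 661$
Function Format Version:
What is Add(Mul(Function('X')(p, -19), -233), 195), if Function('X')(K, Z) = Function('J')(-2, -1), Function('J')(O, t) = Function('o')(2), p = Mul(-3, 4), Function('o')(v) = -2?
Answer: 661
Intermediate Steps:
p = -12
Function('J')(O, t) = -2
Function('X')(K, Z) = -2
Add(Mul(Function('X')(p, -19), -233), 195) = Add(Mul(-2, -233), 195) = Add(466, 195) = 661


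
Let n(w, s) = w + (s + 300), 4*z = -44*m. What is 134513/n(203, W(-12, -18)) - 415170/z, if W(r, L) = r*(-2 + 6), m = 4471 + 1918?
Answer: 9642341477/31976945 ≈ 301.54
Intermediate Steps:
m = 6389
z = -70279 (z = (-44*6389)/4 = (¼)*(-281116) = -70279)
W(r, L) = 4*r (W(r, L) = r*4 = 4*r)
n(w, s) = 300 + s + w (n(w, s) = w + (300 + s) = 300 + s + w)
134513/n(203, W(-12, -18)) - 415170/z = 134513/(300 + 4*(-12) + 203) - 415170/(-70279) = 134513/(300 - 48 + 203) - 415170*(-1/70279) = 134513/455 + 415170/70279 = 9642341477/31976945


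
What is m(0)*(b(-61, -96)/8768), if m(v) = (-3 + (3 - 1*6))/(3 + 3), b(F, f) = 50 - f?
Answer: -73/4384 ≈ -0.016651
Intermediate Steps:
m(v) = -1 (m(v) = (-3 + (3 - 6))/6 = (-3 - 3)*(1/6) = -6*1/6 = -1)
m(0)*(b(-61, -96)/8768) = -(50 - 1*(-96))/8768 = -(50 + 96)/8768 = -146/8768 = -1*73/4384 = -73/4384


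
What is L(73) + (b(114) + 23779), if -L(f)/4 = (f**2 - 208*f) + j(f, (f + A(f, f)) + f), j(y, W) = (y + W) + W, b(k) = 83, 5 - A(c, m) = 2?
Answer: 61798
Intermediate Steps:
A(c, m) = 3 (A(c, m) = 5 - 1*2 = 5 - 2 = 3)
j(y, W) = y + 2*W (j(y, W) = (W + y) + W = y + 2*W)
L(f) = -24 - 4*f**2 + 812*f (L(f) = -4*((f**2 - 208*f) + (f + 2*((f + 3) + f))) = -4*((f**2 - 208*f) + (f + 2*((3 + f) + f))) = -4*((f**2 - 208*f) + (f + 2*(3 + 2*f))) = -4*((f**2 - 208*f) + (f + (6 + 4*f))) = -4*((f**2 - 208*f) + (6 + 5*f)) = -4*(6 + f**2 - 203*f) = -24 - 4*f**2 + 812*f)
L(73) + (b(114) + 23779) = (-24 - 4*73**2 + 812*73) + (83 + 23779) = (-24 - 4*5329 + 59276) + 23862 = (-24 - 21316 + 59276) + 23862 = 37936 + 23862 = 61798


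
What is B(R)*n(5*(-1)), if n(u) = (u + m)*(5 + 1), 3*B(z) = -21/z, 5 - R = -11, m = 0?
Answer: 105/8 ≈ 13.125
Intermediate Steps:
R = 16 (R = 5 - 1*(-11) = 5 + 11 = 16)
B(z) = -7/z (B(z) = (-21/z)/3 = -7/z)
n(u) = 6*u (n(u) = (u + 0)*(5 + 1) = u*6 = 6*u)
B(R)*n(5*(-1)) = (-7/16)*(6*(5*(-1))) = (-7*1/16)*(6*(-5)) = -7/16*(-30) = 105/8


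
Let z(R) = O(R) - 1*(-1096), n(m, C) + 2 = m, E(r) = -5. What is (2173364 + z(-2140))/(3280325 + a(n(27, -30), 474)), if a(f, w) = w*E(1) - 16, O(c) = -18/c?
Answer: 2326672209/3507394730 ≈ 0.66336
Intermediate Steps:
n(m, C) = -2 + m
z(R) = 1096 - 18/R (z(R) = -18/R - 1*(-1096) = -18/R + 1096 = 1096 - 18/R)
a(f, w) = -16 - 5*w (a(f, w) = w*(-5) - 16 = -5*w - 16 = -16 - 5*w)
(2173364 + z(-2140))/(3280325 + a(n(27, -30), 474)) = (2173364 + (1096 - 18/(-2140)))/(3280325 + (-16 - 5*474)) = (2173364 + (1096 - 18*(-1/2140)))/(3280325 + (-16 - 2370)) = (2173364 + (1096 + 9/1070))/(3280325 - 2386) = (2173364 + 1172729/1070)/3277939 = (2326672209/1070)*(1/3277939) = 2326672209/3507394730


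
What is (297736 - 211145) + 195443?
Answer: 282034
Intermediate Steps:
(297736 - 211145) + 195443 = 86591 + 195443 = 282034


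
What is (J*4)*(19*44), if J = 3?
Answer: 10032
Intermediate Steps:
(J*4)*(19*44) = (3*4)*(19*44) = 12*836 = 10032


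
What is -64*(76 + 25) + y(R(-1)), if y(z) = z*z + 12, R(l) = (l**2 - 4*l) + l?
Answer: -6436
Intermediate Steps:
R(l) = l**2 - 3*l
y(z) = 12 + z**2 (y(z) = z**2 + 12 = 12 + z**2)
-64*(76 + 25) + y(R(-1)) = -64*(76 + 25) + (12 + (-(-3 - 1))**2) = -64*101 + (12 + (-1*(-4))**2) = -6464 + (12 + 4**2) = -6464 + (12 + 16) = -6464 + 28 = -6436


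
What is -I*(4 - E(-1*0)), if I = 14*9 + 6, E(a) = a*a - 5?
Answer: -1188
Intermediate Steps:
E(a) = -5 + a² (E(a) = a² - 5 = -5 + a²)
I = 132 (I = 126 + 6 = 132)
-I*(4 - E(-1*0)) = -132*(4 - (-5 + (-1*0)²)) = -132*(4 - (-5 + 0²)) = -132*(4 - (-5 + 0)) = -132*(4 - 1*(-5)) = -132*(4 + 5) = -132*9 = -1*1188 = -1188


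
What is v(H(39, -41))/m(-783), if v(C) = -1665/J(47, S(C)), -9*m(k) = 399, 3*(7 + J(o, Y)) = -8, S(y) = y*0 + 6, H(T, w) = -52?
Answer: -14985/3857 ≈ -3.8851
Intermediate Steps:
S(y) = 6 (S(y) = 0 + 6 = 6)
J(o, Y) = -29/3 (J(o, Y) = -7 + (⅓)*(-8) = -7 - 8/3 = -29/3)
m(k) = -133/3 (m(k) = -⅑*399 = -133/3)
v(C) = 4995/29 (v(C) = -1665/(-29/3) = -1665*(-3/29) = 4995/29)
v(H(39, -41))/m(-783) = 4995/(29*(-133/3)) = (4995/29)*(-3/133) = -14985/3857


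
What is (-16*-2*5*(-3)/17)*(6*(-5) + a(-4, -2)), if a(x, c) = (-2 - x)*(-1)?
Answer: 15360/17 ≈ 903.53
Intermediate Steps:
a(x, c) = 2 + x
(-16*-2*5*(-3)/17)*(6*(-5) + a(-4, -2)) = (-16*-2*5*(-3)/17)*(6*(-5) + (2 - 4)) = (-16*(-10*(-3))/17)*(-30 - 2) = -480/17*(-32) = 15360/17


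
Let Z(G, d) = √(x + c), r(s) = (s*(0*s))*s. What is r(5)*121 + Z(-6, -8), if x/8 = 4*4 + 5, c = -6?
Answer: 9*√2 ≈ 12.728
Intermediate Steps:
x = 168 (x = 8*(4*4 + 5) = 8*(16 + 5) = 8*21 = 168)
r(s) = 0 (r(s) = (s*0)*s = 0*s = 0)
Z(G, d) = 9*√2 (Z(G, d) = √(168 - 6) = √162 = 9*√2)
r(5)*121 + Z(-6, -8) = 0*121 + 9*√2 = 0 + 9*√2 = 9*√2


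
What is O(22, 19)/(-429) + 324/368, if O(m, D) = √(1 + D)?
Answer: 81/92 - 2*√5/429 ≈ 0.87001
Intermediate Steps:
O(22, 19)/(-429) + 324/368 = √(1 + 19)/(-429) + 324/368 = √20*(-1/429) + 324*(1/368) = (2*√5)*(-1/429) + 81/92 = -2*√5/429 + 81/92 = 81/92 - 2*√5/429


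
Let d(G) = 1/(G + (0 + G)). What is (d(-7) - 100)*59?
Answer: -82659/14 ≈ -5904.2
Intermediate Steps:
d(G) = 1/(2*G) (d(G) = 1/(G + G) = 1/(2*G))
(d(-7) - 100)*59 = ((½)/(-7) - 100)*59 = ((½)*(-⅐) - 100)*59 = (-1/14 - 100)*59 = -1401/14*59 = -82659/14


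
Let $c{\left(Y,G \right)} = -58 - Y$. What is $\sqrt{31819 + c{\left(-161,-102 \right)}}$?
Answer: $\sqrt{31922} \approx 178.67$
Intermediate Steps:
$\sqrt{31819 + c{\left(-161,-102 \right)}} = \sqrt{31819 - -103} = \sqrt{31819 + \left(-58 + 161\right)} = \sqrt{31819 + 103} = \sqrt{31922}$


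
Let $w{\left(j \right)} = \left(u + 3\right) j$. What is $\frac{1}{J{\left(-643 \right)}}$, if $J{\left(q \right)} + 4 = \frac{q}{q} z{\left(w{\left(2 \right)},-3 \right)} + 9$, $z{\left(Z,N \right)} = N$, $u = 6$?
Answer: $\frac{1}{2} \approx 0.5$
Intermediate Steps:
$w{\left(j \right)} = 9 j$ ($w{\left(j \right)} = \left(6 + 3\right) j = 9 j$)
$J{\left(q \right)} = 2$ ($J{\left(q \right)} = -4 + \left(\frac{q}{q} \left(-3\right) + 9\right) = -4 + \left(1 \left(-3\right) + 9\right) = -4 + \left(-3 + 9\right) = -4 + 6 = 2$)
$\frac{1}{J{\left(-643 \right)}} = \frac{1}{2}$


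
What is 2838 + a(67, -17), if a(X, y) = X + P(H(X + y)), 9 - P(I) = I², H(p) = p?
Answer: 414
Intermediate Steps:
P(I) = 9 - I²
a(X, y) = 9 + X - (X + y)² (a(X, y) = X + (9 - (X + y)²) = 9 + X - (X + y)²)
2838 + a(67, -17) = 2838 + (9 + 67 - (67 - 17)²) = 2838 + (9 + 67 - 1*50²) = 2838 + (9 + 67 - 1*2500) = 2838 + (9 + 67 - 2500) = 2838 - 2424 = 414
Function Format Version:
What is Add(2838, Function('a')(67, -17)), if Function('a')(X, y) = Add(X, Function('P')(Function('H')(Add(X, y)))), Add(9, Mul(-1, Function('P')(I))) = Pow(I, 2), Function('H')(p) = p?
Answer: 414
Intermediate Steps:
Function('P')(I) = Add(9, Mul(-1, Pow(I, 2)))
Function('a')(X, y) = Add(9, X, Mul(-1, Pow(Add(X, y), 2))) (Function('a')(X, y) = Add(X, Add(9, Mul(-1, Pow(Add(X, y), 2)))) = Add(9, X, Mul(-1, Pow(Add(X, y), 2))))
Add(2838, Function('a')(67, -17)) = Add(2838, Add(9, 67, Mul(-1, Pow(Add(67, -17), 2)))) = Add(2838, Add(9, 67, Mul(-1, Pow(50, 2)))) = Add(2838, Add(9, 67, Mul(-1, 2500))) = Add(2838, Add(9, 67, -2500)) = Add(2838, -2424) = 414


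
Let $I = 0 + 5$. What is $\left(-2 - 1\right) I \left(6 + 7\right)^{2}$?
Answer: $-2535$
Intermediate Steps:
$I = 5$
$\left(-2 - 1\right) I \left(6 + 7\right)^{2} = \left(-2 - 1\right) 5 \left(6 + 7\right)^{2} = \left(-2 - 1\right) 5 \cdot 13^{2} = \left(-3\right) 5 \cdot 169 = \left(-15\right) 169 = -2535$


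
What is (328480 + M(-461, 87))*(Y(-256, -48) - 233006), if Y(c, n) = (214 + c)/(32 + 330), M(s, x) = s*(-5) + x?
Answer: -13954231131304/181 ≈ -7.7095e+10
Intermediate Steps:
M(s, x) = x - 5*s (M(s, x) = -5*s + x = x - 5*s)
Y(c, n) = 107/181 + c/362 (Y(c, n) = (214 + c)/362 = (214 + c)*(1/362) = 107/181 + c/362)
(328480 + M(-461, 87))*(Y(-256, -48) - 233006) = (328480 + (87 - 5*(-461)))*((107/181 + (1/362)*(-256)) - 233006) = (328480 + (87 + 2305))*((107/181 - 128/181) - 233006) = (328480 + 2392)*(-21/181 - 233006) = 330872*(-42174107/181) = -13954231131304/181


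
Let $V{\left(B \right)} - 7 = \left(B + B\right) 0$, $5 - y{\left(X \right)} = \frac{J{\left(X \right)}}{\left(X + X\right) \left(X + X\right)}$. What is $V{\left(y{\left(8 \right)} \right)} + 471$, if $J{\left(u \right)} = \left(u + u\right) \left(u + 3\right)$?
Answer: $478$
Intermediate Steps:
$J{\left(u \right)} = 2 u \left(3 + u\right)$
$y{\left(X \right)} = 5 - \frac{3 + X}{2 X}$ ($y{\left(X \right)} = 5 - \frac{2 X \left(3 + X\right)}{\left(X + X\right) \left(X + X\right)} = 5 - \frac{2 X \left(3 + X\right)}{2 X 2 X} = 5 - \frac{2 X \left(3 + X\right)}{4 X^{2}} = 5 - 2 X \left(3 + X\right) \frac{1}{4 X^{2}} = 5 - \frac{3 + X}{2 X}$)
$V{\left(B \right)} = 7$ ($V{\left(B \right)} = 7 + \left(B + B\right) 0 = 7 + 2 B 0 = 7 + 0 = 7$)
$V{\left(y{\left(8 \right)} \right)} + 471 = 7 + 471 = 478$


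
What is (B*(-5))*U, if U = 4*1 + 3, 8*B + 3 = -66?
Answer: 2415/8 ≈ 301.88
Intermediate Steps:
B = -69/8 (B = -3/8 + (⅛)*(-66) = -3/8 - 33/4 = -69/8 ≈ -8.6250)
U = 7 (U = 4 + 3 = 7)
(B*(-5))*U = -69/8*(-5)*7 = (345/8)*7 = 2415/8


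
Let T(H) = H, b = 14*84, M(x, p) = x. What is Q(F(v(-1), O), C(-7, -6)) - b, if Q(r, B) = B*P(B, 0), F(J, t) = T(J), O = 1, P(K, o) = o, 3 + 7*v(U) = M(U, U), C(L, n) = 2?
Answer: -1176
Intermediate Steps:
b = 1176
v(U) = -3/7 + U/7
F(J, t) = J
Q(r, B) = 0 (Q(r, B) = B*0 = 0)
Q(F(v(-1), O), C(-7, -6)) - b = 0 - 1*1176 = 0 - 1176 = -1176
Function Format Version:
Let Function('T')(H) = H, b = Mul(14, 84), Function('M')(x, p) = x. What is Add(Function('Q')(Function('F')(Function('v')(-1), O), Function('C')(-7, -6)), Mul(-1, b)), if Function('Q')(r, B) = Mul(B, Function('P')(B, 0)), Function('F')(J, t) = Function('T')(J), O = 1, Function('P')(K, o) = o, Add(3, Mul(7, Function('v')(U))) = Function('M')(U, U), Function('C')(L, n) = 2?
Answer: -1176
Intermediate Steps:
b = 1176
Function('v')(U) = Add(Rational(-3, 7), Mul(Rational(1, 7), U))
Function('F')(J, t) = J
Function('Q')(r, B) = 0 (Function('Q')(r, B) = Mul(B, 0) = 0)
Add(Function('Q')(Function('F')(Function('v')(-1), O), Function('C')(-7, -6)), Mul(-1, b)) = Add(0, Mul(-1, 1176)) = Add(0, -1176) = -1176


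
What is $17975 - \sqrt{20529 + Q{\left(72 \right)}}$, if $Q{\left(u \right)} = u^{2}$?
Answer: $17975 - 3 \sqrt{2857} \approx 17815.0$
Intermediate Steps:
$17975 - \sqrt{20529 + Q{\left(72 \right)}} = 17975 - \sqrt{20529 + 72^{2}} = 17975 - \sqrt{20529 + 5184} = 17975 - \sqrt{25713} = 17975 - 3 \sqrt{2857}$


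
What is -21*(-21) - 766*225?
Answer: -171909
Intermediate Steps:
-21*(-21) - 766*225 = 441 - 172350 = -171909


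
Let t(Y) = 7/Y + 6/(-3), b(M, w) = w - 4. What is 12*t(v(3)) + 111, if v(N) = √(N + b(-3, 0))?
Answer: 87 - 84*I ≈ 87.0 - 84.0*I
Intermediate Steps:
b(M, w) = -4 + w
v(N) = √(-4 + N) (v(N) = √(N + (-4 + 0)) = √(N - 4) = √(-4 + N))
t(Y) = -2 + 7/Y (t(Y) = 7/Y + 6*(-⅓) = 7/Y - 2 = -2 + 7/Y)
12*t(v(3)) + 111 = 12*(-2 + 7/(√(-4 + 3))) + 111 = 12*(-2 + 7/(√(-1))) + 111 = 12*(-2 + 7/I) + 111 = 12*(-2 + 7*(-I)) + 111 = 12*(-2 - 7*I) + 111 = (-24 - 84*I) + 111 = 87 - 84*I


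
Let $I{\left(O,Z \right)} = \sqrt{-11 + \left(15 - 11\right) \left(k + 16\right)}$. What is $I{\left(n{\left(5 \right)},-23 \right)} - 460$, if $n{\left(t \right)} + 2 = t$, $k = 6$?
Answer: $-460 + \sqrt{77} \approx -451.23$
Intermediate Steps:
$n{\left(t \right)} = -2 + t$
$I{\left(O,Z \right)} = \sqrt{77}$ ($I{\left(O,Z \right)} = \sqrt{-11 + \left(15 - 11\right) \left(6 + 16\right)} = \sqrt{-11 + 4 \cdot 22} = \sqrt{-11 + 88} = \sqrt{77}$)
$I{\left(n{\left(5 \right)},-23 \right)} - 460 = \sqrt{77} - 460 = -460 + \sqrt{77}$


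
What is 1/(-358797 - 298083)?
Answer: -1/656880 ≈ -1.5223e-6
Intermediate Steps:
1/(-358797 - 298083) = 1/(-656880) = -1/656880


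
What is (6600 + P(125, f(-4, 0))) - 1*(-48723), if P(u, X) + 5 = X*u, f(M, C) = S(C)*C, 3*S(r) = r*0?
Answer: 55318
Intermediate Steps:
S(r) = 0 (S(r) = (r*0)/3 = (⅓)*0 = 0)
f(M, C) = 0 (f(M, C) = 0*C = 0)
P(u, X) = -5 + X*u
(6600 + P(125, f(-4, 0))) - 1*(-48723) = (6600 + (-5 + 0*125)) - 1*(-48723) = (6600 + (-5 + 0)) + 48723 = (6600 - 5) + 48723 = 6595 + 48723 = 55318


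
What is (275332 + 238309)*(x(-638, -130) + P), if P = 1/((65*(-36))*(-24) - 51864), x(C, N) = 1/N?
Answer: -1069914203/279240 ≈ -3831.5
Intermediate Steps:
P = 1/4296 (P = 1/(-2340*(-24) - 51864) = 1/(56160 - 51864) = 1/4296 ≈ 0.00023277)
(275332 + 238309)*(x(-638, -130) + P) = (275332 + 238309)*(1/(-130) + 1/4296) = 513641*(-1/130 + 1/4296) = 513641*(-2083/279240) = -1069914203/279240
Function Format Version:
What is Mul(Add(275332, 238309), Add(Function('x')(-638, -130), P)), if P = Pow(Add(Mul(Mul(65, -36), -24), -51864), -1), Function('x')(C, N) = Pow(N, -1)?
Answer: Rational(-1069914203, 279240) ≈ -3831.5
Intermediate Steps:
P = Rational(1, 4296) (P = Pow(Add(Mul(-2340, -24), -51864), -1) = Pow(Add(56160, -51864), -1) = Pow(4296, -1) = Rational(1, 4296) ≈ 0.00023277)
Mul(Add(275332, 238309), Add(Function('x')(-638, -130), P)) = Mul(Add(275332, 238309), Add(Pow(-130, -1), Rational(1, 4296))) = Mul(513641, Add(Rational(-1, 130), Rational(1, 4296))) = Mul(513641, Rational(-2083, 279240)) = Rational(-1069914203, 279240)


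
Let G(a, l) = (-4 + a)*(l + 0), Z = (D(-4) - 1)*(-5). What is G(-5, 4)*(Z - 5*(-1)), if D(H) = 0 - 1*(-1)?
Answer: -180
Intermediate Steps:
D(H) = 1 (D(H) = 0 + 1 = 1)
Z = 0 (Z = (1 - 1)*(-5) = 0*(-5) = 0)
G(a, l) = l*(-4 + a) (G(a, l) = (-4 + a)*l = l*(-4 + a))
G(-5, 4)*(Z - 5*(-1)) = (4*(-4 - 5))*(0 - 5*(-1)) = (4*(-9))*(0 + 5) = -36*5 = -180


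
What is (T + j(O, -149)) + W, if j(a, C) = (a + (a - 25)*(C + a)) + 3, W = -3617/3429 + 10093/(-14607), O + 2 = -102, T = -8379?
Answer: 14936715455/618363 ≈ 24155.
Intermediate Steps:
O = -104 (O = -2 - 102 = -104)
W = -1079536/618363 (W = -3617*1/3429 + 10093*(-1/14607) = -3617/3429 - 10093/14607 = -1079536/618363 ≈ -1.7458)
j(a, C) = 3 + a + (-25 + a)*(C + a) (j(a, C) = (a + (-25 + a)*(C + a)) + 3 = 3 + a + (-25 + a)*(C + a))
(T + j(O, -149)) + W = (-8379 + (3 + (-104)² - 25*(-149) - 24*(-104) - 149*(-104))) - 1079536/618363 = (-8379 + (3 + 10816 + 3725 + 2496 + 15496)) - 1079536/618363 = (-8379 + 32536) - 1079536/618363 = 24157 - 1079536/618363 = 14936715455/618363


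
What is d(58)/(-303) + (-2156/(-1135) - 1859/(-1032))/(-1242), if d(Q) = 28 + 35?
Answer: -30988198897/146932723440 ≈ -0.21090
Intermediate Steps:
d(Q) = 63
d(58)/(-303) + (-2156/(-1135) - 1859/(-1032))/(-1242) = 63/(-303) + (-2156/(-1135) - 1859/(-1032))/(-1242) = 63*(-1/303) + (-2156*(-1/1135) - 1859*(-1/1032))*(-1/1242) = -21/101 + (2156/1135 + 1859/1032)*(-1/1242) = -21/101 + (4334957/1171320)*(-1/1242) = -21/101 - 4334957/1454779440 = -30988198897/146932723440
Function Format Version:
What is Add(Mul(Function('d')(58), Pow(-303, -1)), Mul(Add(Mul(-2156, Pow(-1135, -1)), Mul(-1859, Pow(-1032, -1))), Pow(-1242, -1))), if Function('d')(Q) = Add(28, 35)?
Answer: Rational(-30988198897, 146932723440) ≈ -0.21090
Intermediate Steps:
Function('d')(Q) = 63
Add(Mul(Function('d')(58), Pow(-303, -1)), Mul(Add(Mul(-2156, Pow(-1135, -1)), Mul(-1859, Pow(-1032, -1))), Pow(-1242, -1))) = Add(Mul(63, Pow(-303, -1)), Mul(Add(Mul(-2156, Pow(-1135, -1)), Mul(-1859, Pow(-1032, -1))), Pow(-1242, -1))) = Add(Mul(63, Rational(-1, 303)), Mul(Add(Mul(-2156, Rational(-1, 1135)), Mul(-1859, Rational(-1, 1032))), Rational(-1, 1242))) = Add(Rational(-21, 101), Mul(Add(Rational(2156, 1135), Rational(1859, 1032)), Rational(-1, 1242))) = Add(Rational(-21, 101), Mul(Rational(4334957, 1171320), Rational(-1, 1242))) = Add(Rational(-21, 101), Rational(-4334957, 1454779440)) = Rational(-30988198897, 146932723440)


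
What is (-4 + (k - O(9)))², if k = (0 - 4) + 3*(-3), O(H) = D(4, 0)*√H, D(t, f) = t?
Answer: 841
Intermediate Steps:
O(H) = 4*√H
k = -13 (k = -4 - 9 = -13)
(-4 + (k - O(9)))² = (-4 + (-13 - 4*√9))² = (-4 + (-13 - 4*3))² = (-4 + (-13 - 1*12))² = (-4 + (-13 - 12))² = (-4 - 25)² = (-29)² = 841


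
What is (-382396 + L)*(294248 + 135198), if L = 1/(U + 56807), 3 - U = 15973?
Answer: -6706188132310146/40837 ≈ -1.6422e+11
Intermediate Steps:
U = -15970 (U = 3 - 1*15973 = 3 - 15973 = -15970)
L = 1/40837 (L = 1/(-15970 + 56807) = 1/40837 ≈ 2.4488e-5)
(-382396 + L)*(294248 + 135198) = (-382396 + 1/40837)*(294248 + 135198) = -15615905451/40837*429446 = -6706188132310146/40837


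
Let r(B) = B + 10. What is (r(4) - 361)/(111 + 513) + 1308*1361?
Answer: 1110836965/624 ≈ 1.7802e+6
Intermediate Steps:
r(B) = 10 + B
(r(4) - 361)/(111 + 513) + 1308*1361 = ((10 + 4) - 361)/(111 + 513) + 1308*1361 = (14 - 361)/624 + 1780188 = -347*1/624 + 1780188 = -347/624 + 1780188 = 1110836965/624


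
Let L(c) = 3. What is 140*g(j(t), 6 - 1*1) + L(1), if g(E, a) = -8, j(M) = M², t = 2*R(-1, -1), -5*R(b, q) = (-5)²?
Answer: -1117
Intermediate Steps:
R(b, q) = -5 (R(b, q) = -⅕*(-5)² = -⅕*25 = -5)
t = -10 (t = 2*(-5) = -10)
140*g(j(t), 6 - 1*1) + L(1) = 140*(-8) + 3 = -1120 + 3 = -1117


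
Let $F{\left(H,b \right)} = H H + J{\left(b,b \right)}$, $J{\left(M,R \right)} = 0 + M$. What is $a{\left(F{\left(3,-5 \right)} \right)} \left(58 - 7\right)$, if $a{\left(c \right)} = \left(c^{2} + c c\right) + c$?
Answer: $1836$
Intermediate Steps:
$J{\left(M,R \right)} = M$
$F{\left(H,b \right)} = b + H^{2}$ ($F{\left(H,b \right)} = H H + b = H^{2} + b = b + H^{2}$)
$a{\left(c \right)} = c + 2 c^{2}$ ($a{\left(c \right)} = \left(c^{2} + c^{2}\right) + c = 2 c^{2} + c = c + 2 c^{2}$)
$a{\left(F{\left(3,-5 \right)} \right)} \left(58 - 7\right) = \left(-5 + 3^{2}\right) \left(1 + 2 \left(-5 + 3^{2}\right)\right) \left(58 - 7\right) = \left(-5 + 9\right) \left(1 + 2 \left(-5 + 9\right)\right) 51 = 4 \left(1 + 2 \cdot 4\right) 51 = 4 \left(1 + 8\right) 51 = 4 \cdot 9 \cdot 51 = 36 \cdot 51 = 1836$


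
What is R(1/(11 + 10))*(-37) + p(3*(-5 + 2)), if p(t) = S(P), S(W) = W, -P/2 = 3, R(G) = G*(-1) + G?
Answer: -6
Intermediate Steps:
R(G) = 0 (R(G) = -G + G = 0)
P = -6 (P = -2*3 = -6)
p(t) = -6
R(1/(11 + 10))*(-37) + p(3*(-5 + 2)) = 0*(-37) - 6 = 0 - 6 = -6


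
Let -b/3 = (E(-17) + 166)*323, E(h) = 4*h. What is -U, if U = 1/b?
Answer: 1/94962 ≈ 1.0531e-5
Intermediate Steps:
b = -94962 (b = -3*(4*(-17) + 166)*323 = -3*(-68 + 166)*323 = -294*323 = -3*31654 = -94962)
U = -1/94962 (U = 1/(-94962) = -1/94962 ≈ -1.0531e-5)
-U = -1*(-1/94962) = 1/94962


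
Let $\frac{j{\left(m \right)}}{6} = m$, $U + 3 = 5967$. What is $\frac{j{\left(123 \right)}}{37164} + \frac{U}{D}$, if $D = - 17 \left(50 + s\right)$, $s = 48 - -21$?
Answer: $- \frac{5241741}{1790066} \approx -2.9282$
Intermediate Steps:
$U = 5964$ ($U = -3 + 5967 = 5964$)
$j{\left(m \right)} = 6 m$
$s = 69$ ($s = 48 + 21 = 69$)
$D = -2023$ ($D = - 17 \left(50 + 69\right) = \left(-17\right) 119 = -2023$)
$\frac{j{\left(123 \right)}}{37164} + \frac{U}{D} = \frac{6 \cdot 123}{37164} + \frac{5964}{-2023} = 738 \cdot \frac{1}{37164} + 5964 \left(- \frac{1}{2023}\right) = \frac{123}{6194} - \frac{852}{289} = - \frac{5241741}{1790066}$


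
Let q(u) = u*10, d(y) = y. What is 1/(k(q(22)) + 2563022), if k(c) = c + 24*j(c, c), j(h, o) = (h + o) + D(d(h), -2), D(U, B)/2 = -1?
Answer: 1/2573754 ≈ 3.8854e-7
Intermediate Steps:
D(U, B) = -2 (D(U, B) = 2*(-1) = -2)
q(u) = 10*u
j(h, o) = -2 + h + o (j(h, o) = (h + o) - 2 = -2 + h + o)
k(c) = -48 + 49*c (k(c) = c + 24*(-2 + c + c) = c + 24*(-2 + 2*c) = c + (-48 + 48*c) = -48 + 49*c)
1/(k(q(22)) + 2563022) = 1/((-48 + 49*(10*22)) + 2563022) = 1/((-48 + 49*220) + 2563022) = 1/((-48 + 10780) + 2563022) = 1/(10732 + 2563022) = 1/2573754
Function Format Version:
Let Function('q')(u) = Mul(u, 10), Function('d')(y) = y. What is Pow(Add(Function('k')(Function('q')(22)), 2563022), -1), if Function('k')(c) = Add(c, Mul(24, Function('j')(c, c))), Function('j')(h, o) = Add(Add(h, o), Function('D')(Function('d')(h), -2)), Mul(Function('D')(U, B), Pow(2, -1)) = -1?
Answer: Rational(1, 2573754) ≈ 3.8854e-7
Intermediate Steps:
Function('D')(U, B) = -2 (Function('D')(U, B) = Mul(2, -1) = -2)
Function('q')(u) = Mul(10, u)
Function('j')(h, o) = Add(-2, h, o) (Function('j')(h, o) = Add(Add(h, o), -2) = Add(-2, h, o))
Function('k')(c) = Add(-48, Mul(49, c)) (Function('k')(c) = Add(c, Mul(24, Add(-2, c, c))) = Add(c, Mul(24, Add(-2, Mul(2, c)))) = Add(c, Add(-48, Mul(48, c))) = Add(-48, Mul(49, c)))
Pow(Add(Function('k')(Function('q')(22)), 2563022), -1) = Pow(Add(Add(-48, Mul(49, Mul(10, 22))), 2563022), -1) = Pow(Add(Add(-48, Mul(49, 220)), 2563022), -1) = Pow(Add(Add(-48, 10780), 2563022), -1) = Pow(Add(10732, 2563022), -1) = Pow(2573754, -1) = Rational(1, 2573754)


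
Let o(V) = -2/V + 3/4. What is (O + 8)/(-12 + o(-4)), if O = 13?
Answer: -84/43 ≈ -1.9535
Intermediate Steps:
o(V) = 3/4 - 2/V (o(V) = -2/V + 3*(1/4) = -2/V + 3/4 = 3/4 - 2/V)
(O + 8)/(-12 + o(-4)) = (13 + 8)/(-12 + (3/4 - 2/(-4))) = 21/(-12 + (3/4 - 2*(-1/4))) = 21/(-12 + (3/4 + 1/2)) = 21/(-12 + 5/4) = 21/(-43/4) = -4/43*21 = -84/43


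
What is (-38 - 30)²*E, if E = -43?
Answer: -198832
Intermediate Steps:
(-38 - 30)²*E = (-38 - 30)²*(-43) = (-68)²*(-43) = 4624*(-43) = -198832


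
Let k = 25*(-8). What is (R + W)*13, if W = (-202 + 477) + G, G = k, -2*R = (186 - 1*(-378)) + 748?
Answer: -7553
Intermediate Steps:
R = -656 (R = -((186 - 1*(-378)) + 748)/2 = -((186 + 378) + 748)/2 = -(564 + 748)/2 = -1/2*1312 = -656)
k = -200
G = -200
W = 75 (W = (-202 + 477) - 200 = 275 - 200 = 75)
(R + W)*13 = (-656 + 75)*13 = -581*13 = -7553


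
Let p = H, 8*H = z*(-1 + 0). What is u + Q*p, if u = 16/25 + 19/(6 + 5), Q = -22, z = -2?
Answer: -1723/550 ≈ -3.1327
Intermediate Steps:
u = 651/275 (u = 16*(1/25) + 19/11 = 16/25 + 19*(1/11) = 16/25 + 19/11 = 651/275 ≈ 2.3673)
H = ¼ (H = (-2*(-1 + 0))/8 = (-2*(-1))/8 = (⅛)*2 = ¼ ≈ 0.25000)
p = ¼ ≈ 0.25000
u + Q*p = 651/275 - 22*¼ = 651/275 - 11/2 = -1723/550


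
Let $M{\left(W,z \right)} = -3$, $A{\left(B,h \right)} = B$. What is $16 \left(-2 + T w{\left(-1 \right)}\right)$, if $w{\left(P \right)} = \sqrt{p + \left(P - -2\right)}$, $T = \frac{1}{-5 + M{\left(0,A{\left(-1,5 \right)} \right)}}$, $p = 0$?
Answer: $-34$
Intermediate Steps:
$T = - \frac{1}{8}$ ($T = \frac{1}{-5 - 3} = \frac{1}{-8} = - \frac{1}{8} \approx -0.125$)
$w{\left(P \right)} = \sqrt{2 + P}$ ($w{\left(P \right)} = \sqrt{0 + \left(P - -2\right)} = \sqrt{0 + \left(P + 2\right)} = \sqrt{0 + \left(2 + P\right)} = \sqrt{2 + P}$)
$16 \left(-2 + T w{\left(-1 \right)}\right) = 16 \left(-2 - \frac{\sqrt{2 - 1}}{8}\right) = 16 \left(-2 - \frac{\sqrt{1}}{8}\right) = 16 \left(-2 - \frac{1}{8}\right) = 16 \left(- \frac{17}{8}\right) = -34$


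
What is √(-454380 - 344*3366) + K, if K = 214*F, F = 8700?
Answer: 1861800 + 2*I*√403071 ≈ 1.8618e+6 + 1269.8*I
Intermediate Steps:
K = 1861800 (K = 214*8700 = 1861800)
√(-454380 - 344*3366) + K = √(-454380 - 344*3366) + 1861800 = √(-454380 - 1157904) + 1861800 = √(-1612284) + 1861800 = 2*I*√403071 + 1861800 = 1861800 + 2*I*√403071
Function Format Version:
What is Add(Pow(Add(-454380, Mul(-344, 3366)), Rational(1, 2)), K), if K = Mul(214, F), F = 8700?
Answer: Add(1861800, Mul(2, I, Pow(403071, Rational(1, 2)))) ≈ Add(1.8618e+6, Mul(1269.8, I))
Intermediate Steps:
K = 1861800 (K = Mul(214, 8700) = 1861800)
Add(Pow(Add(-454380, Mul(-344, 3366)), Rational(1, 2)), K) = Add(Pow(Add(-454380, Mul(-344, 3366)), Rational(1, 2)), 1861800) = Add(Pow(Add(-454380, -1157904), Rational(1, 2)), 1861800) = Add(Pow(-1612284, Rational(1, 2)), 1861800) = Add(Mul(2, I, Pow(403071, Rational(1, 2))), 1861800) = Add(1861800, Mul(2, I, Pow(403071, Rational(1, 2))))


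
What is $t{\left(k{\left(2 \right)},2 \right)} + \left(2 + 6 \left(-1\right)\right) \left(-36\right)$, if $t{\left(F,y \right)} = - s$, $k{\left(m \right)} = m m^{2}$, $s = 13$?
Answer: $131$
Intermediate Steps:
$k{\left(m \right)} = m^{3}$
$t{\left(F,y \right)} = -13$ ($t{\left(F,y \right)} = \left(-1\right) 13 = -13$)
$t{\left(k{\left(2 \right)},2 \right)} + \left(2 + 6 \left(-1\right)\right) \left(-36\right) = -13 + \left(2 + 6 \left(-1\right)\right) \left(-36\right) = -13 + \left(2 - 6\right) \left(-36\right) = -13 - -144 = -13 + 144 = 131$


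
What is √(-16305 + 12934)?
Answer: I*√3371 ≈ 58.06*I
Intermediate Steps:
√(-16305 + 12934) = √(-3371) = I*√3371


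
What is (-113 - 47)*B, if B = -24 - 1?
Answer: 4000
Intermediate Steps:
B = -25
(-113 - 47)*B = (-113 - 47)*(-25) = -160*(-25) = 4000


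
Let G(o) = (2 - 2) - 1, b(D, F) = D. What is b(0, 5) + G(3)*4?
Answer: -4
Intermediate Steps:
G(o) = -1 (G(o) = 0 - 1 = -1)
b(0, 5) + G(3)*4 = 0 - 1*4 = 0 - 4 = -4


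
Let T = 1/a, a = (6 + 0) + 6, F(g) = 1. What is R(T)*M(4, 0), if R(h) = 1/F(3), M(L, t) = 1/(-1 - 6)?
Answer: -⅐ ≈ -0.14286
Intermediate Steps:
a = 12 (a = 6 + 6 = 12)
M(L, t) = -⅐ (M(L, t) = 1/(-7) = -⅐)
T = 1/12 ≈ 0.083333
R(h) = 1 (R(h) = 1/1 = 1)
R(T)*M(4, 0) = 1*(-⅐) = -⅐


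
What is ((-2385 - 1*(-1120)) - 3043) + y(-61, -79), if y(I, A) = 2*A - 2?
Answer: -4468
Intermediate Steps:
y(I, A) = -2 + 2*A
((-2385 - 1*(-1120)) - 3043) + y(-61, -79) = ((-2385 - 1*(-1120)) - 3043) + (-2 + 2*(-79)) = ((-2385 + 1120) - 3043) + (-2 - 158) = (-1265 - 3043) - 160 = -4308 - 160 = -4468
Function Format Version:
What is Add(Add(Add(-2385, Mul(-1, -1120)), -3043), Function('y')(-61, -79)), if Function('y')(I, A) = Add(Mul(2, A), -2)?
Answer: -4468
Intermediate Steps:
Function('y')(I, A) = Add(-2, Mul(2, A))
Add(Add(Add(-2385, Mul(-1, -1120)), -3043), Function('y')(-61, -79)) = Add(Add(Add(-2385, Mul(-1, -1120)), -3043), Add(-2, Mul(2, -79))) = Add(Add(Add(-2385, 1120), -3043), Add(-2, -158)) = Add(Add(-1265, -3043), -160) = Add(-4308, -160) = -4468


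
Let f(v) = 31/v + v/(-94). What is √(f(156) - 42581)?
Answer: I*√572289367299/3666 ≈ 206.36*I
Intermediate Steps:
f(v) = 31/v - v/94 (f(v) = 31/v + v*(-1/94) = 31/v - v/94)
√(f(156) - 42581) = √((31/156 - 1/94*156) - 42581) = √((31*(1/156) - 78/47) - 42581) = √((31/156 - 78/47) - 42581) = √(-10711/7332 - 42581) = √(-312214603/7332) = I*√572289367299/3666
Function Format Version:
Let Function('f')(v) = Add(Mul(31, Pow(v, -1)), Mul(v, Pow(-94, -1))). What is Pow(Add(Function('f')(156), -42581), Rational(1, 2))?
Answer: Mul(Rational(1, 3666), I, Pow(572289367299, Rational(1, 2))) ≈ Mul(206.36, I)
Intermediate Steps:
Function('f')(v) = Add(Mul(31, Pow(v, -1)), Mul(Rational(-1, 94), v)) (Function('f')(v) = Add(Mul(31, Pow(v, -1)), Mul(v, Rational(-1, 94))) = Add(Mul(31, Pow(v, -1)), Mul(Rational(-1, 94), v)))
Pow(Add(Function('f')(156), -42581), Rational(1, 2)) = Pow(Add(Add(Mul(31, Pow(156, -1)), Mul(Rational(-1, 94), 156)), -42581), Rational(1, 2)) = Pow(Add(Add(Mul(31, Rational(1, 156)), Rational(-78, 47)), -42581), Rational(1, 2)) = Pow(Add(Add(Rational(31, 156), Rational(-78, 47)), -42581), Rational(1, 2)) = Pow(Add(Rational(-10711, 7332), -42581), Rational(1, 2)) = Pow(Rational(-312214603, 7332), Rational(1, 2)) = Mul(Rational(1, 3666), I, Pow(572289367299, Rational(1, 2)))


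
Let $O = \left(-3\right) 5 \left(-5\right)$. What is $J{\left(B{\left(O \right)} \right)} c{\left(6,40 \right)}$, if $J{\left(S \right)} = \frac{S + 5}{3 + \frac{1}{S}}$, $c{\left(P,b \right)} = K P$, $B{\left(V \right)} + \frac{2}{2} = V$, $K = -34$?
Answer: $- \frac{1192584}{223} \approx -5347.9$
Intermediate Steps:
$O = 75$ ($O = \left(-15\right) \left(-5\right) = 75$)
$B{\left(V \right)} = -1 + V$
$c{\left(P,b \right)} = - 34 P$
$J{\left(S \right)} = \frac{5 + S}{3 + \frac{1}{S}}$
$J{\left(B{\left(O \right)} \right)} c{\left(6,40 \right)} = \frac{\left(-1 + 75\right) \left(5 + \left(-1 + 75\right)\right)}{1 + 3 \left(-1 + 75\right)} \left(\left(-34\right) 6\right) = \frac{74 \left(5 + 74\right)}{1 + 3 \cdot 74} \left(-204\right) = 74 \frac{1}{1 + 222} \cdot 79 \left(-204\right) = 74 \cdot \frac{1}{223} \cdot 79 \left(-204\right) = \frac{5846}{223} \left(-204\right) = - \frac{1192584}{223}$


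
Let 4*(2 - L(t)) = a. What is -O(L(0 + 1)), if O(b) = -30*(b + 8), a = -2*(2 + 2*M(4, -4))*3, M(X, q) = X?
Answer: 750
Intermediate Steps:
a = -60 (a = -2*(2 + 2*4)*3 = -2*(2 + 8)*3 = -2*10*3 = -20*3 = -60)
L(t) = 17 (L(t) = 2 - 1/4*(-60) = 2 + 15 = 17)
O(b) = -240 - 30*b (O(b) = -30*(8 + b) = -240 - 30*b)
-O(L(0 + 1)) = -(-240 - 30*17) = -(-240 - 510) = -1*(-750) = 750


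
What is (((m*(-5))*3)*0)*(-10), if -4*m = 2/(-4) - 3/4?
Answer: 0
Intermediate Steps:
m = 5/16 (m = -(2/(-4) - 3/4)/4 = -(2*(-¼) - 3*¼)/4 = -(-½ - ¾)/4 = -¼*(-5/4) = 5/16 ≈ 0.31250)
(((m*(-5))*3)*0)*(-10) = ((((5/16)*(-5))*3)*0)*(-10) = (-25/16*3*0)*(-10) = -75/16*0*(-10) = 0*(-10) = 0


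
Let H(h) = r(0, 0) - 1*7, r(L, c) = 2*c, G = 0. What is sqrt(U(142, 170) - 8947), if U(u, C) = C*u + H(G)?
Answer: sqrt(15186) ≈ 123.23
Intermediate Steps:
H(h) = -7 (H(h) = 2*0 - 1*7 = 0 - 7 = -7)
U(u, C) = -7 + C*u (U(u, C) = C*u - 7 = -7 + C*u)
sqrt(U(142, 170) - 8947) = sqrt((-7 + 170*142) - 8947) = sqrt((-7 + 24140) - 8947) = sqrt(24133 - 8947) = sqrt(15186)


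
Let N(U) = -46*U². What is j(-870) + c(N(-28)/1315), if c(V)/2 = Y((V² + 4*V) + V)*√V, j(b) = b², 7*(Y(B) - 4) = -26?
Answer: 756900 + 16*I*√60490/1315 ≈ 7.569e+5 + 2.9925*I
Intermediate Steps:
Y(B) = 2/7 (Y(B) = 4 + (⅐)*(-26) = 4 - 26/7 = 2/7)
c(V) = 4*√V/7 (c(V) = 2*(2*√V/7) = 4*√V/7)
j(-870) + c(N(-28)/1315) = (-870)² + 4*√(-46*(-28)²/1315)/7 = 756900 + 4*√(-46*784*(1/1315))/7 = 756900 + 4*√(-36064*1/1315)/7 = 756900 + 4*√(-36064/1315)/7 = 756900 + 4*(28*I*√60490/1315)/7 = 756900 + 16*I*√60490/1315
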